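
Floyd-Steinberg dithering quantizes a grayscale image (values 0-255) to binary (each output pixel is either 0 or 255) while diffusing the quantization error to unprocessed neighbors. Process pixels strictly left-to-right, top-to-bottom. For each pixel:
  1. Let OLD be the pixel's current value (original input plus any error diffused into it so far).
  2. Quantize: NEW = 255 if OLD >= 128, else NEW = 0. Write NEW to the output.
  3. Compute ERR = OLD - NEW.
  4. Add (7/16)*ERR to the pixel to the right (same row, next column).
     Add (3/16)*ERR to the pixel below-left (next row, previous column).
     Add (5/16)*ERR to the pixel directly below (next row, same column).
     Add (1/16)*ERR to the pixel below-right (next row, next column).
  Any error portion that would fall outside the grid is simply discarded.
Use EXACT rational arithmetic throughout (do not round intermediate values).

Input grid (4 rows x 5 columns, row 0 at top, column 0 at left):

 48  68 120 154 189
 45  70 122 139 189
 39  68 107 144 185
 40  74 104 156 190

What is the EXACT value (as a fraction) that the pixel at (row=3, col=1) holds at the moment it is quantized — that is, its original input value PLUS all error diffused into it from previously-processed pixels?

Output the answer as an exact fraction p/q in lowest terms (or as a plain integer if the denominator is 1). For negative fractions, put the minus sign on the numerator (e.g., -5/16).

(0,0): OLD=48 → NEW=0, ERR=48
(0,1): OLD=89 → NEW=0, ERR=89
(0,2): OLD=2543/16 → NEW=255, ERR=-1537/16
(0,3): OLD=28665/256 → NEW=0, ERR=28665/256
(0,4): OLD=974799/4096 → NEW=255, ERR=-69681/4096
(1,0): OLD=1227/16 → NEW=0, ERR=1227/16
(1,1): OLD=14893/128 → NEW=0, ERR=14893/128
(1,2): OLD=694033/4096 → NEW=255, ERR=-350447/4096
(1,3): OLD=2086765/16384 → NEW=0, ERR=2086765/16384
(1,4): OLD=64593511/262144 → NEW=255, ERR=-2253209/262144
(2,0): OLD=173631/2048 → NEW=0, ERR=173631/2048
(2,1): OLD=8532933/65536 → NEW=255, ERR=-8178747/65536
(2,2): OLD=59577039/1048576 → NEW=0, ERR=59577039/1048576
(2,3): OLD=3383970237/16777216 → NEW=255, ERR=-894219843/16777216
(2,4): OLD=44816840939/268435456 → NEW=255, ERR=-23634200341/268435456
(3,0): OLD=45187759/1048576 → NEW=0, ERR=45187759/1048576
(3,1): OLD=585579363/8388608 → NEW=0, ERR=585579363/8388608
Target (3,1): original=74, with diffused error = 585579363/8388608

Answer: 585579363/8388608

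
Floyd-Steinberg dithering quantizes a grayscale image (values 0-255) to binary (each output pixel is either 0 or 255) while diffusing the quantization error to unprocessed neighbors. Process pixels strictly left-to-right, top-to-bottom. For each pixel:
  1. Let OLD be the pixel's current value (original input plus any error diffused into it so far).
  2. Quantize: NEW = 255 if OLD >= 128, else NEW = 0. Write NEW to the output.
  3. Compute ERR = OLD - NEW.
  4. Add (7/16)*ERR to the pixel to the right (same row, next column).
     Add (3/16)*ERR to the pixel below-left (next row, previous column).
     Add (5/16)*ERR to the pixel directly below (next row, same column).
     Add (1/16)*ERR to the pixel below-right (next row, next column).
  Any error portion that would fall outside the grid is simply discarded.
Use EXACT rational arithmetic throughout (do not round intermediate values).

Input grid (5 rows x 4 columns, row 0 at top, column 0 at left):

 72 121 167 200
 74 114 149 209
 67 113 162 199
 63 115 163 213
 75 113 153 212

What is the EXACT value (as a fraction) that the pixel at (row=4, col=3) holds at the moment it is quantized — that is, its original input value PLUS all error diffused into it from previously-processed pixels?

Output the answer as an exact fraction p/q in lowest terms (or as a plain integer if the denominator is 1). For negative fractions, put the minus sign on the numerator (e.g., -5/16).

Answer: 403077914890357/2199023255552

Derivation:
(0,0): OLD=72 → NEW=0, ERR=72
(0,1): OLD=305/2 → NEW=255, ERR=-205/2
(0,2): OLD=3909/32 → NEW=0, ERR=3909/32
(0,3): OLD=129763/512 → NEW=255, ERR=-797/512
(1,0): OLD=2473/32 → NEW=0, ERR=2473/32
(1,1): OLD=36655/256 → NEW=255, ERR=-28625/256
(1,2): OLD=1077707/8192 → NEW=255, ERR=-1011253/8192
(1,3): OLD=21252221/131072 → NEW=255, ERR=-12171139/131072
(2,0): OLD=287477/4096 → NEW=0, ERR=287477/4096
(2,1): OLD=11855143/131072 → NEW=0, ERR=11855143/131072
(2,2): OLD=36331871/262144 → NEW=255, ERR=-30514849/262144
(2,3): OLD=466991067/4194304 → NEW=0, ERR=466991067/4194304
(3,0): OLD=213682325/2097152 → NEW=0, ERR=213682325/2097152
(3,1): OLD=5717779243/33554432 → NEW=255, ERR=-2838600917/33554432
(3,2): OLD=62352951093/536870912 → NEW=0, ERR=62352951093/536870912
(3,3): OLD=2502506597875/8589934592 → NEW=255, ERR=312073276915/8589934592
(4,0): OLD=48844101649/536870912 → NEW=0, ERR=48844101649/536870912
(4,1): OLD=663622387779/4294967296 → NEW=255, ERR=-431594272701/4294967296
(4,2): OLD=20183614146835/137438953472 → NEW=255, ERR=-14863318988525/137438953472
(4,3): OLD=403077914890357/2199023255552 → NEW=255, ERR=-157673015275403/2199023255552
Target (4,3): original=212, with diffused error = 403077914890357/2199023255552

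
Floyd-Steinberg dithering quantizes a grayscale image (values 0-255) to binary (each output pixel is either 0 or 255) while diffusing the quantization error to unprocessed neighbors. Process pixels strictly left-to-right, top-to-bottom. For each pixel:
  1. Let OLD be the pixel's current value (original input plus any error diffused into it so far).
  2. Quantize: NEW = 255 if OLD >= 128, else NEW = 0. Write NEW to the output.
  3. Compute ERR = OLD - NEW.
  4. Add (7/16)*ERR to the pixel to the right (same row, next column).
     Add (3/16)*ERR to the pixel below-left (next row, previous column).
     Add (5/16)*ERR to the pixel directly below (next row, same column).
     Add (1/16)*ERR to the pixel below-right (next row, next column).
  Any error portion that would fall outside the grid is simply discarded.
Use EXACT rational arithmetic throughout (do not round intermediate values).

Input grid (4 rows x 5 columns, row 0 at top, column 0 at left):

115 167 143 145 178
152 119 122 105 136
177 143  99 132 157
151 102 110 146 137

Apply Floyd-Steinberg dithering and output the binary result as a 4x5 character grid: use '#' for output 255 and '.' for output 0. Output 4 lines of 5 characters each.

Answer: .#.##
#.#..
#.#.#
#.#.#

Derivation:
(0,0): OLD=115 → NEW=0, ERR=115
(0,1): OLD=3477/16 → NEW=255, ERR=-603/16
(0,2): OLD=32387/256 → NEW=0, ERR=32387/256
(0,3): OLD=820629/4096 → NEW=255, ERR=-223851/4096
(0,4): OLD=10098451/65536 → NEW=255, ERR=-6613229/65536
(1,0): OLD=46303/256 → NEW=255, ERR=-18977/256
(1,1): OLD=216473/2048 → NEW=0, ERR=216473/2048
(1,2): OLD=12791053/65536 → NEW=255, ERR=-3920627/65536
(1,3): OLD=13299849/262144 → NEW=0, ERR=13299849/262144
(1,4): OLD=516933243/4194304 → NEW=0, ERR=516933243/4194304
(2,0): OLD=5690275/32768 → NEW=255, ERR=-2665565/32768
(2,1): OLD=130644145/1048576 → NEW=0, ERR=130644145/1048576
(2,2): OLD=2532235603/16777216 → NEW=255, ERR=-1745954477/16777216
(2,3): OLD=32667268937/268435456 → NEW=0, ERR=32667268937/268435456
(2,4): OLD=1082018431167/4294967296 → NEW=255, ERR=-13198229313/4294967296
(3,0): OLD=2498801651/16777216 → NEW=255, ERR=-1779388429/16777216
(3,1): OLD=9386798199/134217728 → NEW=0, ERR=9386798199/134217728
(3,2): OLD=595631927117/4294967296 → NEW=255, ERR=-499584733363/4294967296
(3,3): OLD=1082846618853/8589934592 → NEW=0, ERR=1082846618853/8589934592
(3,4): OLD=27322433270489/137438953472 → NEW=255, ERR=-7724499864871/137438953472
Row 0: .#.##
Row 1: #.#..
Row 2: #.#.#
Row 3: #.#.#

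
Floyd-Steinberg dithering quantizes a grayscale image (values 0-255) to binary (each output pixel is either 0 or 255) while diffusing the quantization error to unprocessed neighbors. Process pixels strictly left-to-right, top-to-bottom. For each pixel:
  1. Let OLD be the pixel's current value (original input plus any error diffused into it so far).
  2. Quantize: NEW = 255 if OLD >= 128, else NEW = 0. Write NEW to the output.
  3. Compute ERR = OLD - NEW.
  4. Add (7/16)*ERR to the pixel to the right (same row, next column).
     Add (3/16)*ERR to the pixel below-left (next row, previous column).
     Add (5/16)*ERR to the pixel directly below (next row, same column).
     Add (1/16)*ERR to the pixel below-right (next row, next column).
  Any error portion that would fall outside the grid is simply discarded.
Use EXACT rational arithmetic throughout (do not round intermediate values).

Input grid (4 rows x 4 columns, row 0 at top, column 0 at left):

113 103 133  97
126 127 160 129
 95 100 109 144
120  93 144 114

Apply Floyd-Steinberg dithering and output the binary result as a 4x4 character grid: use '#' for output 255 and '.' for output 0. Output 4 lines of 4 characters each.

(0,0): OLD=113 → NEW=0, ERR=113
(0,1): OLD=2439/16 → NEW=255, ERR=-1641/16
(0,2): OLD=22561/256 → NEW=0, ERR=22561/256
(0,3): OLD=555239/4096 → NEW=255, ERR=-489241/4096
(1,0): OLD=36373/256 → NEW=255, ERR=-28907/256
(1,1): OLD=141587/2048 → NEW=0, ERR=141587/2048
(1,2): OLD=12385039/65536 → NEW=255, ERR=-4326641/65536
(1,3): OLD=71616153/1048576 → NEW=0, ERR=71616153/1048576
(2,0): OLD=2381441/32768 → NEW=0, ERR=2381441/32768
(2,1): OLD=140471579/1048576 → NEW=255, ERR=-126915301/1048576
(2,2): OLD=110189895/2097152 → NEW=0, ERR=110189895/2097152
(2,3): OLD=6180876491/33554432 → NEW=255, ERR=-2375503669/33554432
(3,0): OLD=2013550577/16777216 → NEW=0, ERR=2013550577/16777216
(3,1): OLD=32769982639/268435456 → NEW=0, ERR=32769982639/268435456
(3,2): OLD=828884296785/4294967296 → NEW=255, ERR=-266332363695/4294967296
(3,3): OLD=4675040358839/68719476736 → NEW=0, ERR=4675040358839/68719476736
Row 0: .#.#
Row 1: #.#.
Row 2: .#.#
Row 3: ..#.

Answer: .#.#
#.#.
.#.#
..#.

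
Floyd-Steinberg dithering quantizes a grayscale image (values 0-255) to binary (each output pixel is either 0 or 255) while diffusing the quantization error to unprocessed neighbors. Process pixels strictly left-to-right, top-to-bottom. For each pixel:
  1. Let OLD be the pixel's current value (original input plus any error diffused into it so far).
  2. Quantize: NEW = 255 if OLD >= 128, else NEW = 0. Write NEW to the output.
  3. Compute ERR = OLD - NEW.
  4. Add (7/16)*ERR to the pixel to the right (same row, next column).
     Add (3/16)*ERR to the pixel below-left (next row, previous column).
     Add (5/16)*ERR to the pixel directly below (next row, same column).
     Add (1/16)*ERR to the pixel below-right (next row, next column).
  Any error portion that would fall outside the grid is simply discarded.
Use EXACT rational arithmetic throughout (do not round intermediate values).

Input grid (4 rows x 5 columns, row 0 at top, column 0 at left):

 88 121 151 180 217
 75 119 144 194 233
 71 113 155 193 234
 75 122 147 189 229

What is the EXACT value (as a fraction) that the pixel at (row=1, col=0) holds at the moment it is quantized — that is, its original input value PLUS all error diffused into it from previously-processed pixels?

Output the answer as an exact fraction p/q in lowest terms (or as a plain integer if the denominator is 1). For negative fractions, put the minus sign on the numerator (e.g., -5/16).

(0,0): OLD=88 → NEW=0, ERR=88
(0,1): OLD=319/2 → NEW=255, ERR=-191/2
(0,2): OLD=3495/32 → NEW=0, ERR=3495/32
(0,3): OLD=116625/512 → NEW=255, ERR=-13935/512
(0,4): OLD=1680119/8192 → NEW=255, ERR=-408841/8192
(1,0): OLD=2707/32 → NEW=0, ERR=2707/32
Target (1,0): original=75, with diffused error = 2707/32

Answer: 2707/32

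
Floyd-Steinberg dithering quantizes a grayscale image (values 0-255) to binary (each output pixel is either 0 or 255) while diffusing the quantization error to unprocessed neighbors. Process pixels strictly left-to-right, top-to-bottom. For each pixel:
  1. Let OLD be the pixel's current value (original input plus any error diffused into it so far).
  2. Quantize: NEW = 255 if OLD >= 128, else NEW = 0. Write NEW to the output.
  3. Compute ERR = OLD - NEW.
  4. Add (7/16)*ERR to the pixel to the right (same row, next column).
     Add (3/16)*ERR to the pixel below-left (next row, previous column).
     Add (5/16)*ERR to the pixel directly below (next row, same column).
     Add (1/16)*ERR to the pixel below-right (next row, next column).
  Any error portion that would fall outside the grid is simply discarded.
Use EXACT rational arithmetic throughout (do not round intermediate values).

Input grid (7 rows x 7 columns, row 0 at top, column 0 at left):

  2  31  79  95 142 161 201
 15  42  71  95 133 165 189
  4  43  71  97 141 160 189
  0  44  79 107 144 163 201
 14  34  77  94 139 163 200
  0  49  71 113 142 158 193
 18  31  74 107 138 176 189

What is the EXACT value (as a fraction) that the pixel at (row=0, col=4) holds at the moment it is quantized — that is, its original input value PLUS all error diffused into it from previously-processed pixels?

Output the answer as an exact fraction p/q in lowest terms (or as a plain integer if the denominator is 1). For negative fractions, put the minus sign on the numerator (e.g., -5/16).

Answer: 2942249/32768

Derivation:
(0,0): OLD=2 → NEW=0, ERR=2
(0,1): OLD=255/8 → NEW=0, ERR=255/8
(0,2): OLD=11897/128 → NEW=0, ERR=11897/128
(0,3): OLD=277839/2048 → NEW=255, ERR=-244401/2048
(0,4): OLD=2942249/32768 → NEW=0, ERR=2942249/32768
Target (0,4): original=142, with diffused error = 2942249/32768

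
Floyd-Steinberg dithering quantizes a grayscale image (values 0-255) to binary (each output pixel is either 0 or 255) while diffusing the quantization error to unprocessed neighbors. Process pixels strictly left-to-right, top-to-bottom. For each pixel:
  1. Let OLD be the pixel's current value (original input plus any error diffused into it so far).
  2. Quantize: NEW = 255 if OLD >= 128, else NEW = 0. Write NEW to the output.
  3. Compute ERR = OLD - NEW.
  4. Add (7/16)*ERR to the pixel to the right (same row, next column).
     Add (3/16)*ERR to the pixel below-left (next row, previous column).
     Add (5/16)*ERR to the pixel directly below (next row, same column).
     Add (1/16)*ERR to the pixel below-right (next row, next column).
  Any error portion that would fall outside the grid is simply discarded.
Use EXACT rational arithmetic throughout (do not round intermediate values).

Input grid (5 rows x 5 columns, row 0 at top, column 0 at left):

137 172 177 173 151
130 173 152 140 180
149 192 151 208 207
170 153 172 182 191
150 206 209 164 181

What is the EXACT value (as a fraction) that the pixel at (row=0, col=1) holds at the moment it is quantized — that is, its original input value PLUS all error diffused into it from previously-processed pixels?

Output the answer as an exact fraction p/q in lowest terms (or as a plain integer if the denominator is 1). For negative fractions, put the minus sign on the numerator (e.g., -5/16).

(0,0): OLD=137 → NEW=255, ERR=-118
(0,1): OLD=963/8 → NEW=0, ERR=963/8
Target (0,1): original=172, with diffused error = 963/8

Answer: 963/8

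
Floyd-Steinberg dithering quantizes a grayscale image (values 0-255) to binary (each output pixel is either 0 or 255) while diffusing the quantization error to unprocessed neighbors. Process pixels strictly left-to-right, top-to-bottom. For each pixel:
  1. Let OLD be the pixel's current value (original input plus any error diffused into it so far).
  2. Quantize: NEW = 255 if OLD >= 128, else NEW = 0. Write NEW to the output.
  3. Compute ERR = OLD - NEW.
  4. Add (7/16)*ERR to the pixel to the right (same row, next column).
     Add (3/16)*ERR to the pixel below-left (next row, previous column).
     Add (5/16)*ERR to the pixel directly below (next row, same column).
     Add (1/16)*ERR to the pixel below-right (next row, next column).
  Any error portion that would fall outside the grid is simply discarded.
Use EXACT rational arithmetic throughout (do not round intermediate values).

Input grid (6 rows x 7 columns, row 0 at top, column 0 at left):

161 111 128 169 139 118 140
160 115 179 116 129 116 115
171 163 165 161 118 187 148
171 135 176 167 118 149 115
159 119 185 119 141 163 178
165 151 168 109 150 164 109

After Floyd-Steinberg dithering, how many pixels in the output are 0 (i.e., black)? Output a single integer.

(0,0): OLD=161 → NEW=255, ERR=-94
(0,1): OLD=559/8 → NEW=0, ERR=559/8
(0,2): OLD=20297/128 → NEW=255, ERR=-12343/128
(0,3): OLD=259711/2048 → NEW=0, ERR=259711/2048
(0,4): OLD=6372729/32768 → NEW=255, ERR=-1983111/32768
(0,5): OLD=47984207/524288 → NEW=0, ERR=47984207/524288
(0,6): OLD=1510294569/8388608 → NEW=255, ERR=-628800471/8388608
(1,0): OLD=18397/128 → NEW=255, ERR=-14243/128
(1,1): OLD=65739/1024 → NEW=0, ERR=65739/1024
(1,2): OLD=6720615/32768 → NEW=255, ERR=-1635225/32768
(1,3): OLD=15259643/131072 → NEW=0, ERR=15259643/131072
(1,4): OLD=1561190193/8388608 → NEW=255, ERR=-577904847/8388608
(1,5): OLD=6484290625/67108864 → NEW=0, ERR=6484290625/67108864
(1,6): OLD=149860303791/1073741824 → NEW=255, ERR=-123943861329/1073741824
(2,0): OLD=2429161/16384 → NEW=255, ERR=-1748759/16384
(2,1): OLD=62942675/524288 → NEW=0, ERR=62942675/524288
(2,2): OLD=1910675129/8388608 → NEW=255, ERR=-228419911/8388608
(2,3): OLD=11370434225/67108864 → NEW=255, ERR=-5742326095/67108864
(2,4): OLD=45327433889/536870912 → NEW=0, ERR=45327433889/536870912
(2,5): OLD=3920159457451/17179869184 → NEW=255, ERR=-460707184469/17179869184
(2,6): OLD=29201449430109/274877906944 → NEW=0, ERR=29201449430109/274877906944
(3,0): OLD=1343478553/8388608 → NEW=255, ERR=-795616487/8388608
(3,1): OLD=8002433765/67108864 → NEW=0, ERR=8002433765/67108864
(3,2): OLD=113344242527/536870912 → NEW=255, ERR=-23557840033/536870912
(3,3): OLD=290321145049/2147483648 → NEW=255, ERR=-257287185191/2147483648
(3,4): OLD=22427743037209/274877906944 → NEW=0, ERR=22427743037209/274877906944
(3,5): OLD=443129275549467/2199023255552 → NEW=255, ERR=-117621654616293/2199023255552
(3,6): OLD=4331938665493957/35184372088832 → NEW=0, ERR=4331938665493957/35184372088832
(4,0): OLD=162907591831/1073741824 → NEW=255, ERR=-110896573289/1073741824
(4,1): OLD=1665137170539/17179869184 → NEW=0, ERR=1665137170539/17179869184
(4,2): OLD=54612849172389/274877906944 → NEW=255, ERR=-15481017098331/274877906944
(4,3): OLD=152779115812775/2199023255552 → NEW=0, ERR=152779115812775/2199023255552
(4,4): OLD=3155616477609317/17592186044416 → NEW=255, ERR=-1330390963716763/17592186044416
(4,5): OLD=79592203651580357/562949953421312 → NEW=255, ERR=-63960034470854203/562949953421312
(4,6): OLD=1472005175705662707/9007199254740992 → NEW=255, ERR=-824830634253290253/9007199254740992
(5,0): OLD=41478540294257/274877906944 → NEW=255, ERR=-28615325976463/274877906944
(5,1): OLD=261088070463803/2199023255552 → NEW=0, ERR=261088070463803/2199023255552
(5,2): OLD=3895412612752237/17592186044416 → NEW=255, ERR=-590594828573843/17592186044416
(5,3): OLD=13837907654256065/140737488355328 → NEW=0, ERR=13837907654256065/140737488355328
(5,4): OLD=1372910098571144331/9007199254740992 → NEW=255, ERR=-923925711387808629/9007199254740992
(5,5): OLD=4447478015437256475/72057594037927936 → NEW=0, ERR=4447478015437256475/72057594037927936
(5,6): OLD=115620680327806167605/1152921504606846976 → NEW=0, ERR=115620680327806167605/1152921504606846976
Output grid:
  Row 0: #.#.#.#  (3 black, running=3)
  Row 1: #.#.#.#  (3 black, running=6)
  Row 2: #.##.#.  (3 black, running=9)
  Row 3: #.##.#.  (3 black, running=12)
  Row 4: #.#.###  (2 black, running=14)
  Row 5: #.#.#..  (4 black, running=18)

Answer: 18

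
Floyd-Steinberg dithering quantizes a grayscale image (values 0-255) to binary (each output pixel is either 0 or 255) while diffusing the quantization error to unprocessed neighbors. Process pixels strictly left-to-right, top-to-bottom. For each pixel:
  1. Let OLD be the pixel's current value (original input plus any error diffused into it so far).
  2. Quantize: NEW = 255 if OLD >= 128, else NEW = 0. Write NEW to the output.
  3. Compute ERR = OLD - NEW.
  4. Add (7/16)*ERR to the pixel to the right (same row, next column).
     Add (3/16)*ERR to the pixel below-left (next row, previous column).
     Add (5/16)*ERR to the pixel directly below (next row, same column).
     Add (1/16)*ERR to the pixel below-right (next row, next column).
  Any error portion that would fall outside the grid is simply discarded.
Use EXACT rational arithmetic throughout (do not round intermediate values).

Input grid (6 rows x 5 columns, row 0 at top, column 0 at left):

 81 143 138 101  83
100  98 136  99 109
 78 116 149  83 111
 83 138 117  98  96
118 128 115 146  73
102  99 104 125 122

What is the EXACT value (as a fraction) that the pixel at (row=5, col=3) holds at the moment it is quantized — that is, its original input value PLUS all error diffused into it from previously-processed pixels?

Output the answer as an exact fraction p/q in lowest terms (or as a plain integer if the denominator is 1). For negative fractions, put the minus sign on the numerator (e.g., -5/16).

Answer: 142599493295194817/1125899906842624

Derivation:
(0,0): OLD=81 → NEW=0, ERR=81
(0,1): OLD=2855/16 → NEW=255, ERR=-1225/16
(0,2): OLD=26753/256 → NEW=0, ERR=26753/256
(0,3): OLD=600967/4096 → NEW=255, ERR=-443513/4096
(0,4): OLD=2334897/65536 → NEW=0, ERR=2334897/65536
(1,0): OLD=28405/256 → NEW=0, ERR=28405/256
(1,1): OLD=301619/2048 → NEW=255, ERR=-220621/2048
(1,2): OLD=6320303/65536 → NEW=0, ERR=6320303/65536
(1,3): OLD=31605891/262144 → NEW=0, ERR=31605891/262144
(1,4): OLD=696733481/4194304 → NEW=255, ERR=-372814039/4194304
(2,0): OLD=3030241/32768 → NEW=0, ERR=3030241/32768
(2,1): OLD=154991419/1048576 → NEW=255, ERR=-112395461/1048576
(2,2): OLD=2484973937/16777216 → NEW=255, ERR=-1793216143/16777216
(2,3): OLD=16985744067/268435456 → NEW=0, ERR=16985744067/268435456
(2,4): OLD=508705518229/4294967296 → NEW=0, ERR=508705518229/4294967296
(3,0): OLD=1540161105/16777216 → NEW=0, ERR=1540161105/16777216
(3,1): OLD=17502709373/134217728 → NEW=255, ERR=-16722811267/134217728
(3,2): OLD=147118518639/4294967296 → NEW=0, ERR=147118518639/4294967296
(3,3): OLD=1273781387255/8589934592 → NEW=255, ERR=-916651933705/8589934592
(3,4): OLD=12408174989811/137438953472 → NEW=0, ERR=12408174989811/137438953472
(4,0): OLD=264841080863/2147483648 → NEW=0, ERR=264841080863/2147483648
(4,1): OLD=10663855150367/68719476736 → NEW=255, ERR=-6859611417313/68719476736
(4,2): OLD=59634312986545/1099511627776 → NEW=0, ERR=59634312986545/1099511627776
(4,3): OLD=2734700656346399/17592186044416 → NEW=255, ERR=-1751306784979681/17592186044416
(4,4): OLD=14352454638271321/281474976710656 → NEW=0, ERR=14352454638271321/281474976710656
(5,0): OLD=133945924719293/1099511627776 → NEW=0, ERR=133945924719293/1099511627776
(5,1): OLD=1222490275204343/8796093022208 → NEW=255, ERR=-1020513445458697/8796093022208
(5,2): OLD=12746973502638895/281474976710656 → NEW=0, ERR=12746973502638895/281474976710656
(5,3): OLD=142599493295194817/1125899906842624 → NEW=0, ERR=142599493295194817/1125899906842624
Target (5,3): original=125, with diffused error = 142599493295194817/1125899906842624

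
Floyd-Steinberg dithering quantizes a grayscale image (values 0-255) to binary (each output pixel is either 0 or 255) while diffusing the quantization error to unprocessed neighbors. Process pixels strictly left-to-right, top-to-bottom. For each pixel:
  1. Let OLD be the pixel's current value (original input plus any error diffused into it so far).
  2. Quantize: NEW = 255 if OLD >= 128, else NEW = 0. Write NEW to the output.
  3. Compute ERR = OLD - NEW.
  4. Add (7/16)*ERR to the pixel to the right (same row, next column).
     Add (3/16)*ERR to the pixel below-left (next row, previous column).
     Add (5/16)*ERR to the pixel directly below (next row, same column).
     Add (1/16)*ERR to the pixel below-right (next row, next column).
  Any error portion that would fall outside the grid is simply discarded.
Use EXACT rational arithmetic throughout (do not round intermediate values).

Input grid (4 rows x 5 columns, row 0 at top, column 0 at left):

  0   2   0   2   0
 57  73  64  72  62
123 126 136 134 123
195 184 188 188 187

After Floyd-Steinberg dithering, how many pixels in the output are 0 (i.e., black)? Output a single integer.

(0,0): OLD=0 → NEW=0, ERR=0
(0,1): OLD=2 → NEW=0, ERR=2
(0,2): OLD=7/8 → NEW=0, ERR=7/8
(0,3): OLD=305/128 → NEW=0, ERR=305/128
(0,4): OLD=2135/2048 → NEW=0, ERR=2135/2048
(1,0): OLD=459/8 → NEW=0, ERR=459/8
(1,1): OLD=6329/64 → NEW=0, ERR=6329/64
(1,2): OLD=221409/2048 → NEW=0, ERR=221409/2048
(1,3): OLD=985439/8192 → NEW=0, ERR=985439/8192
(1,4): OLD=15086757/131072 → NEW=0, ERR=15086757/131072
(2,0): OLD=163299/1024 → NEW=255, ERR=-97821/1024
(2,1): OLD=4553645/32768 → NEW=255, ERR=-3802195/32768
(2,2): OLD=77466239/524288 → NEW=255, ERR=-56227201/524288
(2,3): OLD=1283545333/8388608 → NEW=255, ERR=-855549707/8388608
(2,4): OLD=16356784371/134217728 → NEW=0, ERR=16356784371/134217728
(3,0): OLD=75178215/524288 → NEW=255, ERR=-58515225/524288
(3,1): OLD=305477871/4194304 → NEW=0, ERR=305477871/4194304
(3,2): OLD=21471435937/134217728 → NEW=255, ERR=-12754084703/134217728
(3,3): OLD=17542534125/134217728 → NEW=255, ERR=-16682986515/134217728
(3,4): OLD=176446831557/1073741824 → NEW=255, ERR=-97357333563/1073741824
Output grid:
  Row 0: .....  (5 black, running=5)
  Row 1: .....  (5 black, running=10)
  Row 2: ####.  (1 black, running=11)
  Row 3: #.###  (1 black, running=12)

Answer: 12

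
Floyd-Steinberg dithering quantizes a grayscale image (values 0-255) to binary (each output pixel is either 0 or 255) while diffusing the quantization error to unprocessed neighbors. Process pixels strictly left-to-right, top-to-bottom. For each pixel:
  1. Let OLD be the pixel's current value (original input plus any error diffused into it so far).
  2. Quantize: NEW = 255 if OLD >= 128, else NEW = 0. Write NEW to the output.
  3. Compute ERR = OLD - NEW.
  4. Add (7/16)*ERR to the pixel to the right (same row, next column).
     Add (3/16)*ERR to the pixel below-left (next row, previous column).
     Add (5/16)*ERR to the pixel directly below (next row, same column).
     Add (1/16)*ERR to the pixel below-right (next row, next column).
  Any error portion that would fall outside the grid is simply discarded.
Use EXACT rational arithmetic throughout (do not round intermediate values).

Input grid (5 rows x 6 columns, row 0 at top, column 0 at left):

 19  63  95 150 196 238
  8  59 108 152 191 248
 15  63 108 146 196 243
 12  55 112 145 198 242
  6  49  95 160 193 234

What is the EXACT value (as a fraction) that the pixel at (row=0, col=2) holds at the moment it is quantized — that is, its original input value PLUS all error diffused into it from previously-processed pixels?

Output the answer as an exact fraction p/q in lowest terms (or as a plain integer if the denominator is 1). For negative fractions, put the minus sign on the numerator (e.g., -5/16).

Answer: 32307/256

Derivation:
(0,0): OLD=19 → NEW=0, ERR=19
(0,1): OLD=1141/16 → NEW=0, ERR=1141/16
(0,2): OLD=32307/256 → NEW=0, ERR=32307/256
Target (0,2): original=95, with diffused error = 32307/256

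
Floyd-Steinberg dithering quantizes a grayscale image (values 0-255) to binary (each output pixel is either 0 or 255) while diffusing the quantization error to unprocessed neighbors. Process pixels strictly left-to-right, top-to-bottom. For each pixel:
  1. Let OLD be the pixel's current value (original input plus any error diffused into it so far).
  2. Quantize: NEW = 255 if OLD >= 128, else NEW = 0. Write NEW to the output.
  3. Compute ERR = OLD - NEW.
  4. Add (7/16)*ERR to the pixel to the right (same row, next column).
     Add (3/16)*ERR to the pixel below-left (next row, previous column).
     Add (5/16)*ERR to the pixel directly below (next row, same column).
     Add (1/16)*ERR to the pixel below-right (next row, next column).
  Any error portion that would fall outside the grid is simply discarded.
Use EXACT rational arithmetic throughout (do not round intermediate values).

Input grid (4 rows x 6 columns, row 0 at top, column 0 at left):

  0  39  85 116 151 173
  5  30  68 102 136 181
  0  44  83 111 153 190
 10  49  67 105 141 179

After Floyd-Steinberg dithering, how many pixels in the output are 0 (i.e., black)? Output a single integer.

(0,0): OLD=0 → NEW=0, ERR=0
(0,1): OLD=39 → NEW=0, ERR=39
(0,2): OLD=1633/16 → NEW=0, ERR=1633/16
(0,3): OLD=41127/256 → NEW=255, ERR=-24153/256
(0,4): OLD=449425/4096 → NEW=0, ERR=449425/4096
(0,5): OLD=14483703/65536 → NEW=255, ERR=-2227977/65536
(1,0): OLD=197/16 → NEW=0, ERR=197/16
(1,1): OLD=8539/128 → NEW=0, ERR=8539/128
(1,2): OLD=466239/4096 → NEW=0, ERR=466239/4096
(1,3): OLD=2445607/16384 → NEW=255, ERR=-1732313/16384
(1,4): OLD=117188473/1048576 → NEW=0, ERR=117188473/1048576
(1,5): OLD=3793810047/16777216 → NEW=255, ERR=-484380033/16777216
(2,0): OLD=33497/2048 → NEW=0, ERR=33497/2048
(2,1): OLD=6167931/65536 → NEW=0, ERR=6167931/65536
(2,2): OLD=151090657/1048576 → NEW=255, ERR=-116296223/1048576
(2,3): OLD=482389929/8388608 → NEW=0, ERR=482389929/8388608
(2,4): OLD=53972133003/268435456 → NEW=255, ERR=-14478908277/268435456
(2,5): OLD=705941274749/4294967296 → NEW=255, ERR=-389275385731/4294967296
(3,0): OLD=34349073/1048576 → NEW=0, ERR=34349073/1048576
(3,1): OLD=612111685/8388608 → NEW=0, ERR=612111685/8388608
(3,2): OLD=5431092803/67108864 → NEW=0, ERR=5431092803/67108864
(3,3): OLD=607015995285/4294967296 → NEW=255, ERR=-488200665195/4294967296
(3,4): OLD=2096443193853/34359738368 → NEW=0, ERR=2096443193853/34359738368
(3,5): OLD=95657077354227/549755813888 → NEW=255, ERR=-44530655187213/549755813888
Output grid:
  Row 0: ...#.#  (4 black, running=4)
  Row 1: ...#.#  (4 black, running=8)
  Row 2: ..#.##  (3 black, running=11)
  Row 3: ...#.#  (4 black, running=15)

Answer: 15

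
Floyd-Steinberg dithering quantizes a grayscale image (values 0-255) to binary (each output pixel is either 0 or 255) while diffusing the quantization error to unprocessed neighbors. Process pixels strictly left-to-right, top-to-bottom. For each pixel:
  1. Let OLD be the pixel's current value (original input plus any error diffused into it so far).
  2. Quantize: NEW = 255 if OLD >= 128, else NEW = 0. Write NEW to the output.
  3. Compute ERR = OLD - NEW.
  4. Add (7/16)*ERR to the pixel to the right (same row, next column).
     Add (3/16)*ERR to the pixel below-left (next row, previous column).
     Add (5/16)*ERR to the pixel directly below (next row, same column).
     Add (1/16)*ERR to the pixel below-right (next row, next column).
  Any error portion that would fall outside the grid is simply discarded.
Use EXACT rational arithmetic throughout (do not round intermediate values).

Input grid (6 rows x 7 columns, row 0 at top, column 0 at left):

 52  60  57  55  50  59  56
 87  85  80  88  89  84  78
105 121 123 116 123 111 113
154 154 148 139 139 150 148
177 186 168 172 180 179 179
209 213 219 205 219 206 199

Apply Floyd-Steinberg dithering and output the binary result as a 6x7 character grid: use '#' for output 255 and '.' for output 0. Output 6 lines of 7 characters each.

(0,0): OLD=52 → NEW=0, ERR=52
(0,1): OLD=331/4 → NEW=0, ERR=331/4
(0,2): OLD=5965/64 → NEW=0, ERR=5965/64
(0,3): OLD=98075/1024 → NEW=0, ERR=98075/1024
(0,4): OLD=1505725/16384 → NEW=0, ERR=1505725/16384
(0,5): OLD=26006571/262144 → NEW=0, ERR=26006571/262144
(0,6): OLD=416927021/4194304 → NEW=0, ERR=416927021/4194304
(1,0): OLD=7601/64 → NEW=0, ERR=7601/64
(1,1): OLD=93975/512 → NEW=255, ERR=-36585/512
(1,2): OLD=1654691/16384 → NEW=0, ERR=1654691/16384
(1,3): OLD=12135431/65536 → NEW=255, ERR=-4576249/65536
(1,4): OLD=468742997/4194304 → NEW=0, ERR=468742997/4194304
(1,5): OLD=6317558949/33554432 → NEW=255, ERR=-2238821211/33554432
(1,6): OLD=46210104587/536870912 → NEW=0, ERR=46210104587/536870912
(2,0): OLD=1054445/8192 → NEW=255, ERR=-1034515/8192
(2,1): OLD=18292543/262144 → NEW=0, ERR=18292543/262144
(2,2): OLD=702675965/4194304 → NEW=255, ERR=-366871555/4194304
(2,3): OLD=2790978773/33554432 → NEW=0, ERR=2790978773/33554432
(2,4): OLD=47631095173/268435456 → NEW=255, ERR=-20819946107/268435456
(2,5): OLD=681527214711/8589934592 → NEW=0, ERR=681527214711/8589934592
(2,6): OLD=23424962382257/137438953472 → NEW=255, ERR=-11621970753103/137438953472
(3,0): OLD=535278045/4194304 → NEW=0, ERR=535278045/4194304
(3,1): OLD=6957414233/33554432 → NEW=255, ERR=-1598965927/33554432
(3,2): OLD=32151826555/268435456 → NEW=0, ERR=32151826555/268435456
(3,3): OLD=211940693277/1073741824 → NEW=255, ERR=-61863471843/1073741824
(3,4): OLD=15067540942301/137438953472 → NEW=0, ERR=15067540942301/137438953472
(3,5): OLD=222161363719847/1099511627776 → NEW=255, ERR=-58214101363033/1099511627776
(3,6): OLD=1818501478391225/17592186044416 → NEW=0, ERR=1818501478391225/17592186044416
(4,0): OLD=111640375443/536870912 → NEW=255, ERR=-25261707117/536870912
(4,1): OLD=1554405159223/8589934592 → NEW=255, ERR=-636028161737/8589934592
(4,2): OLD=21887780698393/137438953472 → NEW=255, ERR=-13159152436967/137438953472
(4,3): OLD=154094834469859/1099511627776 → NEW=255, ERR=-126280630613021/1099511627776
(4,4): OLD=1323670106069721/8796093022208 → NEW=255, ERR=-919333614593319/8796093022208
(4,5): OLD=40240371793646521/281474976710656 → NEW=255, ERR=-31535747267570759/281474976710656
(4,6): OLD=715971410748685023/4503599627370496 → NEW=255, ERR=-432446494230791457/4503599627370496
(5,0): OLD=24795720221077/137438953472 → NEW=255, ERR=-10251212914283/137438953472
(5,1): OLD=149903377880391/1099511627776 → NEW=255, ERR=-130472087202489/1099511627776
(5,2): OLD=976382269644801/8796093022208 → NEW=0, ERR=976382269644801/8796093022208
(5,3): OLD=13517224588044581/70368744177664 → NEW=255, ERR=-4426805177259739/70368744177664
(5,4): OLD=588309311856289239/4503599627370496 → NEW=255, ERR=-560108593123187241/4503599627370496
(5,5): OLD=3316103072590514855/36028797018963968 → NEW=0, ERR=3316103072590514855/36028797018963968
(5,6): OLD=116593975797034162665/576460752303423488 → NEW=255, ERR=-30403516040338826775/576460752303423488
Row 0: .......
Row 1: .#.#.#.
Row 2: #.#.#.#
Row 3: .#.#.#.
Row 4: #######
Row 5: ##.##.#

Answer: .......
.#.#.#.
#.#.#.#
.#.#.#.
#######
##.##.#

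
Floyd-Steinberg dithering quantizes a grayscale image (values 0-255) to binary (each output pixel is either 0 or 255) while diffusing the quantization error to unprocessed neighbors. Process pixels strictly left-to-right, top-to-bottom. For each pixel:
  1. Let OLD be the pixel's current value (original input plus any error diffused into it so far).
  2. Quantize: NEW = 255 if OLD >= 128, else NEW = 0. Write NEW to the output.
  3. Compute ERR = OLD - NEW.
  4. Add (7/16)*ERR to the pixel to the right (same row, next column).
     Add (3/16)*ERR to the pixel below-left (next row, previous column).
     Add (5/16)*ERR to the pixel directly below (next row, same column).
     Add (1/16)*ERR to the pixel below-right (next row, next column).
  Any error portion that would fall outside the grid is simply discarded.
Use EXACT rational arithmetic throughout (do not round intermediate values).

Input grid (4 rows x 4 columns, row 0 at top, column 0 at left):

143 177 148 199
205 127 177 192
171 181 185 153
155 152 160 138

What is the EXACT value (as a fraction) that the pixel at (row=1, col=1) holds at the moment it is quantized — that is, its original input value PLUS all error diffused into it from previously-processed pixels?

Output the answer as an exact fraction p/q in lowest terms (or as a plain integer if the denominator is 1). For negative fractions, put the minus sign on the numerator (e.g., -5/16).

Answer: 6405/128

Derivation:
(0,0): OLD=143 → NEW=255, ERR=-112
(0,1): OLD=128 → NEW=255, ERR=-127
(0,2): OLD=1479/16 → NEW=0, ERR=1479/16
(0,3): OLD=61297/256 → NEW=255, ERR=-3983/256
(1,0): OLD=2339/16 → NEW=255, ERR=-1741/16
(1,1): OLD=6405/128 → NEW=0, ERR=6405/128
Target (1,1): original=127, with diffused error = 6405/128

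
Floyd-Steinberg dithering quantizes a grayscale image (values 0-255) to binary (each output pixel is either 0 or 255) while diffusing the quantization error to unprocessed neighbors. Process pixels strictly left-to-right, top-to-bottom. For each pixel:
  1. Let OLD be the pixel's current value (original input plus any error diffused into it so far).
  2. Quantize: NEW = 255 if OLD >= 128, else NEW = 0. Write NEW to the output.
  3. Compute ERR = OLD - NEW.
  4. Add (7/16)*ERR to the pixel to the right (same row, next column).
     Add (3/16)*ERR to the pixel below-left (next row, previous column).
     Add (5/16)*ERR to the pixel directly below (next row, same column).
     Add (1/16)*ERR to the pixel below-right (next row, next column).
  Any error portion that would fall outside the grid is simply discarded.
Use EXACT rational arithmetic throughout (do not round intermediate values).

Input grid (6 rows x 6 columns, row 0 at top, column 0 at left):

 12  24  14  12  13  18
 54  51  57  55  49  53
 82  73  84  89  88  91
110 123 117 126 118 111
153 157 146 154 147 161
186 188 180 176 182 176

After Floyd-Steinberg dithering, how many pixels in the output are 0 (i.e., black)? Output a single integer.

Answer: 22

Derivation:
(0,0): OLD=12 → NEW=0, ERR=12
(0,1): OLD=117/4 → NEW=0, ERR=117/4
(0,2): OLD=1715/64 → NEW=0, ERR=1715/64
(0,3): OLD=24293/1024 → NEW=0, ERR=24293/1024
(0,4): OLD=383043/16384 → NEW=0, ERR=383043/16384
(0,5): OLD=7399893/262144 → NEW=0, ERR=7399893/262144
(1,0): OLD=4047/64 → NEW=0, ERR=4047/64
(1,1): OLD=47913/512 → NEW=0, ERR=47913/512
(1,2): OLD=1844701/16384 → NEW=0, ERR=1844701/16384
(1,3): OLD=7715609/65536 → NEW=0, ERR=7715609/65536
(1,4): OLD=480620075/4194304 → NEW=0, ERR=480620075/4194304
(1,5): OLD=7611160765/67108864 → NEW=0, ERR=7611160765/67108864
(2,0): OLD=977363/8192 → NEW=0, ERR=977363/8192
(2,1): OLD=47055809/262144 → NEW=255, ERR=-19790911/262144
(2,2): OLD=478480003/4194304 → NEW=0, ERR=478480003/4194304
(2,3): OLD=6852573739/33554432 → NEW=255, ERR=-1703806421/33554432
(2,4): OLD=139819862529/1073741824 → NEW=255, ERR=-133984302591/1073741824
(2,5): OLD=1357409578007/17179869184 → NEW=0, ERR=1357409578007/17179869184
(3,0): OLD=558378787/4194304 → NEW=255, ERR=-511168733/4194304
(3,1): OLD=2514393063/33554432 → NEW=0, ERR=2514393063/33554432
(3,2): OLD=45954596197/268435456 → NEW=255, ERR=-22496445083/268435456
(3,3): OLD=982692000495/17179869184 → NEW=0, ERR=982692000495/17179869184
(3,4): OLD=15897786331023/137438953472 → NEW=0, ERR=15897786331023/137438953472
(3,5): OLD=392522478072065/2199023255552 → NEW=255, ERR=-168228452093695/2199023255552
(4,0): OLD=69237679405/536870912 → NEW=255, ERR=-67664403155/536870912
(4,1): OLD=875712085577/8589934592 → NEW=0, ERR=875712085577/8589934592
(4,2): OLD=49428726435083/274877906944 → NEW=255, ERR=-20665139835637/274877906944
(4,3): OLD=683608902121303/4398046511104 → NEW=255, ERR=-437892958210217/4398046511104
(4,4): OLD=9064798939173319/70368744177664 → NEW=255, ERR=-8879230826131001/70368744177664
(4,5): OLD=100338383485238033/1125899906842624 → NEW=0, ERR=100338383485238033/1125899906842624
(5,0): OLD=22777629350123/137438953472 → NEW=255, ERR=-12269303785237/137438953472
(5,1): OLD=698536830864283/4398046511104 → NEW=255, ERR=-422965029467237/4398046511104
(5,2): OLD=3593546636021337/35184372088832 → NEW=0, ERR=3593546636021337/35184372088832
(5,3): OLD=181508631575467107/1125899906842624 → NEW=255, ERR=-105595844669402013/1125899906842624
(5,4): OLD=252253212887915683/2251799813685248 → NEW=0, ERR=252253212887915683/2251799813685248
(5,5): OLD=8826089213969256447/36028797018963968 → NEW=255, ERR=-361254025866555393/36028797018963968
Output grid:
  Row 0: ......  (6 black, running=6)
  Row 1: ......  (6 black, running=12)
  Row 2: .#.##.  (3 black, running=15)
  Row 3: #.#..#  (3 black, running=18)
  Row 4: #.###.  (2 black, running=20)
  Row 5: ##.#.#  (2 black, running=22)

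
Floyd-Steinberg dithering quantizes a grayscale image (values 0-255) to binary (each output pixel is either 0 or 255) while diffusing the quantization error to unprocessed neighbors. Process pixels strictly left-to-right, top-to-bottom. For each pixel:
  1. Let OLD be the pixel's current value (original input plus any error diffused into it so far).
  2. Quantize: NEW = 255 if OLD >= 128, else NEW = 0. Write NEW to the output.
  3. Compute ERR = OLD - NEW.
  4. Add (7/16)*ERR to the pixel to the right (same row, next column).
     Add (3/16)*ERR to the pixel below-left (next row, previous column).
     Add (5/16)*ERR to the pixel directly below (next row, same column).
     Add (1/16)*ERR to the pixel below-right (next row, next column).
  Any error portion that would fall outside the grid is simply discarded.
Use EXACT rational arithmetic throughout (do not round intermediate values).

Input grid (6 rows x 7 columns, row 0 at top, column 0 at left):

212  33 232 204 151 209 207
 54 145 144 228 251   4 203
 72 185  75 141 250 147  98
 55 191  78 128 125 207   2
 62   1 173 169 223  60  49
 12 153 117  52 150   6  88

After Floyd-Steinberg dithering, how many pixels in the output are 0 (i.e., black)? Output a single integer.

Answer: 22

Derivation:
(0,0): OLD=212 → NEW=255, ERR=-43
(0,1): OLD=227/16 → NEW=0, ERR=227/16
(0,2): OLD=60981/256 → NEW=255, ERR=-4299/256
(0,3): OLD=805491/4096 → NEW=255, ERR=-238989/4096
(0,4): OLD=8223013/65536 → NEW=0, ERR=8223013/65536
(0,5): OLD=276713475/1048576 → NEW=255, ERR=9326595/1048576
(0,6): OLD=3538169877/16777216 → NEW=255, ERR=-740020203/16777216
(1,0): OLD=11065/256 → NEW=0, ERR=11065/256
(1,1): OLD=332815/2048 → NEW=255, ERR=-189425/2048
(1,2): OLD=5782459/65536 → NEW=0, ERR=5782459/65536
(1,3): OLD=71000479/262144 → NEW=255, ERR=4153759/262144
(1,4): OLD=4952026109/16777216 → NEW=255, ERR=673836029/16777216
(1,5): OLD=3210876173/134217728 → NEW=0, ERR=3210876173/134217728
(1,6): OLD=430008309795/2147483648 → NEW=255, ERR=-117600020445/2147483648
(2,0): OLD=2233621/32768 → NEW=0, ERR=2233621/32768
(2,1): OLD=215129271/1048576 → NEW=255, ERR=-52257609/1048576
(2,2): OLD=1307944165/16777216 → NEW=0, ERR=1307944165/16777216
(2,3): OLD=25918014461/134217728 → NEW=255, ERR=-8307506179/134217728
(2,4): OLD=258715581517/1073741824 → NEW=255, ERR=-15088583603/1073741824
(2,5): OLD=4829962413871/34359738368 → NEW=255, ERR=-3931770869969/34359738368
(2,6): OLD=17767656335929/549755813888 → NEW=0, ERR=17767656335929/549755813888
(3,0): OLD=1123353413/16777216 → NEW=0, ERR=1123353413/16777216
(3,1): OLD=30010741857/134217728 → NEW=255, ERR=-4214778783/134217728
(3,2): OLD=79353273587/1073741824 → NEW=0, ERR=79353273587/1073741824
(3,3): OLD=615159649813/4294967296 → NEW=255, ERR=-480057010667/4294967296
(3,4): OLD=25500076570437/549755813888 → NEW=0, ERR=25500076570437/549755813888
(3,5): OLD=865163868097823/4398046511104 → NEW=255, ERR=-256337992233697/4398046511104
(3,6): OLD=-1446188875199423/70368744177664 → NEW=0, ERR=-1446188875199423/70368744177664
(4,0): OLD=165433786347/2147483648 → NEW=0, ERR=165433786347/2147483648
(4,1): OLD=1475122818543/34359738368 → NEW=0, ERR=1475122818543/34359738368
(4,2): OLD=105529787681889/549755813888 → NEW=255, ERR=-34657944859551/549755813888
(4,3): OLD=526913362848635/4398046511104 → NEW=0, ERR=526913362848635/4398046511104
(4,4): OLD=9570017099376449/35184372088832 → NEW=255, ERR=598002216724289/35184372088832
(4,5): OLD=54344429241419393/1125899906842624 → NEW=0, ERR=54344429241419393/1125899906842624
(4,6): OLD=1081798895626772695/18014398509481984 → NEW=0, ERR=1081798895626772695/18014398509481984
(5,0): OLD=24257141130045/549755813888 → NEW=0, ERR=24257141130045/549755813888
(5,1): OLD=785994630258879/4398046511104 → NEW=255, ERR=-335507230072641/4398046511104
(5,2): OLD=3133915236607785/35184372088832 → NEW=0, ERR=3133915236607785/35184372088832
(5,3): OLD=35931618463634861/281474976710656 → NEW=0, ERR=35931618463634861/281474976710656
(5,4): OLD=4101848556693468687/18014398509481984 → NEW=255, ERR=-491823063224437233/18014398509481984
(5,5): OLD=3092874487747957663/144115188075855872 → NEW=0, ERR=3092874487747957663/144115188075855872
(5,6): OLD=274792348993013361521/2305843009213693952 → NEW=0, ERR=274792348993013361521/2305843009213693952
Output grid:
  Row 0: #.##.##  (2 black, running=2)
  Row 1: .#.##.#  (3 black, running=5)
  Row 2: .#.###.  (3 black, running=8)
  Row 3: .#.#.#.  (4 black, running=12)
  Row 4: ..#.#..  (5 black, running=17)
  Row 5: .#..#..  (5 black, running=22)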